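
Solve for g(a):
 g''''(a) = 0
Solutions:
 g(a) = C1 + C2*a + C3*a^2 + C4*a^3


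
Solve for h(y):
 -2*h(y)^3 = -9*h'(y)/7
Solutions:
 h(y) = -3*sqrt(2)*sqrt(-1/(C1 + 14*y))/2
 h(y) = 3*sqrt(2)*sqrt(-1/(C1 + 14*y))/2


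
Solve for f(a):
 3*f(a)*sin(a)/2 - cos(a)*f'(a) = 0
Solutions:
 f(a) = C1/cos(a)^(3/2)


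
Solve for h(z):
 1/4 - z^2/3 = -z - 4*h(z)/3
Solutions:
 h(z) = z^2/4 - 3*z/4 - 3/16


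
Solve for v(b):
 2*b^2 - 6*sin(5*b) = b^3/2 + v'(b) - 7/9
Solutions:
 v(b) = C1 - b^4/8 + 2*b^3/3 + 7*b/9 + 6*cos(5*b)/5


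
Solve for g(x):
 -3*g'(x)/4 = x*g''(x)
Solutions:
 g(x) = C1 + C2*x^(1/4)


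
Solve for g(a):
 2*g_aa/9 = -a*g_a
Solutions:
 g(a) = C1 + C2*erf(3*a/2)


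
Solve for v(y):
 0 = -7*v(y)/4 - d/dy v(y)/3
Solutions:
 v(y) = C1*exp(-21*y/4)


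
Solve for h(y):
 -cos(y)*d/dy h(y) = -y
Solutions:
 h(y) = C1 + Integral(y/cos(y), y)


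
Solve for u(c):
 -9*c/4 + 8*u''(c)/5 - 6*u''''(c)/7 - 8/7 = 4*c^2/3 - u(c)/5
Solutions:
 u(c) = C1*exp(-sqrt(30)*c*sqrt(28 + sqrt(994))/30) + C2*exp(sqrt(30)*c*sqrt(28 + sqrt(994))/30) + C3*sin(sqrt(30)*c*sqrt(-28 + sqrt(994))/30) + C4*cos(sqrt(30)*c*sqrt(-28 + sqrt(994))/30) + 20*c^2/3 + 45*c/4 - 2120/21


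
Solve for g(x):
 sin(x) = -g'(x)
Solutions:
 g(x) = C1 + cos(x)


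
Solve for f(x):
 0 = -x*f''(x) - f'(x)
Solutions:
 f(x) = C1 + C2*log(x)


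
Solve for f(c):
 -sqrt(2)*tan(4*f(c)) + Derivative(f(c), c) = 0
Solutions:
 f(c) = -asin(C1*exp(4*sqrt(2)*c))/4 + pi/4
 f(c) = asin(C1*exp(4*sqrt(2)*c))/4


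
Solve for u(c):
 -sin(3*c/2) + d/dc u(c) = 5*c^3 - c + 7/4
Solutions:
 u(c) = C1 + 5*c^4/4 - c^2/2 + 7*c/4 - 2*cos(3*c/2)/3


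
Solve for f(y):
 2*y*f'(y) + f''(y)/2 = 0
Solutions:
 f(y) = C1 + C2*erf(sqrt(2)*y)


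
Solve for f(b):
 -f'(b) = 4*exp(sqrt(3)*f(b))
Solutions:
 f(b) = sqrt(3)*(2*log(1/(C1 + 4*b)) - log(3))/6


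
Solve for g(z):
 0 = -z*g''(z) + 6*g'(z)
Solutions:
 g(z) = C1 + C2*z^7


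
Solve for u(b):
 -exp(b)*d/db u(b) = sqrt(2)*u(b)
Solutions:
 u(b) = C1*exp(sqrt(2)*exp(-b))


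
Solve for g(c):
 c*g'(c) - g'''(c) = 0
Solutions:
 g(c) = C1 + Integral(C2*airyai(c) + C3*airybi(c), c)


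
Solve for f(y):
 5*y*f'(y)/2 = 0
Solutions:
 f(y) = C1


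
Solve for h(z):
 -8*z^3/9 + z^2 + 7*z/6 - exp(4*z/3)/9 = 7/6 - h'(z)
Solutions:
 h(z) = C1 + 2*z^4/9 - z^3/3 - 7*z^2/12 + 7*z/6 + exp(4*z/3)/12


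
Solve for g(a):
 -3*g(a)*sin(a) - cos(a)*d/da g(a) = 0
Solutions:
 g(a) = C1*cos(a)^3


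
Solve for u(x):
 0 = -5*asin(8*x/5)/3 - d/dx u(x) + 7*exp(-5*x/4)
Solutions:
 u(x) = C1 - 5*x*asin(8*x/5)/3 - 5*sqrt(25 - 64*x^2)/24 - 28*exp(-5*x/4)/5


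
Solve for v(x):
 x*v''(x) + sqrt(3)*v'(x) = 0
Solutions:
 v(x) = C1 + C2*x^(1 - sqrt(3))


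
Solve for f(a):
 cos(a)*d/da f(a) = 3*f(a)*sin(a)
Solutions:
 f(a) = C1/cos(a)^3


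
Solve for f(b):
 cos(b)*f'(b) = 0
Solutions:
 f(b) = C1


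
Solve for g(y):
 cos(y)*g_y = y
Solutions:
 g(y) = C1 + Integral(y/cos(y), y)


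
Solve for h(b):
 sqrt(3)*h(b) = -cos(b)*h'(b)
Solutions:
 h(b) = C1*(sin(b) - 1)^(sqrt(3)/2)/(sin(b) + 1)^(sqrt(3)/2)


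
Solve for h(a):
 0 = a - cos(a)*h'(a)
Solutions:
 h(a) = C1 + Integral(a/cos(a), a)


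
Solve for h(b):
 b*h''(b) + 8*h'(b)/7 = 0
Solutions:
 h(b) = C1 + C2/b^(1/7)


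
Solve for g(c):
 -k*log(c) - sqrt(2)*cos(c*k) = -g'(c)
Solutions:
 g(c) = C1 + c*k*(log(c) - 1) + sqrt(2)*Piecewise((sin(c*k)/k, Ne(k, 0)), (c, True))


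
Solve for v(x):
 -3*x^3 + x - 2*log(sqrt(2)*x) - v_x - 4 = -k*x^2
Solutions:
 v(x) = C1 + k*x^3/3 - 3*x^4/4 + x^2/2 - 2*x*log(x) - 2*x - x*log(2)


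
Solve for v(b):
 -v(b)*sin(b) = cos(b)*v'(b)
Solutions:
 v(b) = C1*cos(b)


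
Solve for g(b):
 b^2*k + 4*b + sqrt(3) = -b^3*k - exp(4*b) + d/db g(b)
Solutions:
 g(b) = C1 + b^4*k/4 + b^3*k/3 + 2*b^2 + sqrt(3)*b + exp(4*b)/4


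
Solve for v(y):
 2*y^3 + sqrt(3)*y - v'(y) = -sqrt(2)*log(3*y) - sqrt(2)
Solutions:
 v(y) = C1 + y^4/2 + sqrt(3)*y^2/2 + sqrt(2)*y*log(y) + sqrt(2)*y*log(3)


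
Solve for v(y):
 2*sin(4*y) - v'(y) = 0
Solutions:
 v(y) = C1 - cos(4*y)/2


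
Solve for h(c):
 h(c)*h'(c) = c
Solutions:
 h(c) = -sqrt(C1 + c^2)
 h(c) = sqrt(C1 + c^2)


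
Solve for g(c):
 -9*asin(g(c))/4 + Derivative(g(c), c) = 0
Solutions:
 Integral(1/asin(_y), (_y, g(c))) = C1 + 9*c/4


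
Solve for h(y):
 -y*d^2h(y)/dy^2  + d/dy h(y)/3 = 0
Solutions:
 h(y) = C1 + C2*y^(4/3)


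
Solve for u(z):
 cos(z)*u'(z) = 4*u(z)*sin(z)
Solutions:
 u(z) = C1/cos(z)^4


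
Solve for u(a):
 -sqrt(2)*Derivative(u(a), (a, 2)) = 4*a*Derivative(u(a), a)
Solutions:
 u(a) = C1 + C2*erf(2^(1/4)*a)


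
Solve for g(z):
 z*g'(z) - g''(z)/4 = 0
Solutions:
 g(z) = C1 + C2*erfi(sqrt(2)*z)


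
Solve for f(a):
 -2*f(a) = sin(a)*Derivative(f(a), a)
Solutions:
 f(a) = C1*(cos(a) + 1)/(cos(a) - 1)


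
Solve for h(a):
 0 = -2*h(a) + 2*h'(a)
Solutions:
 h(a) = C1*exp(a)


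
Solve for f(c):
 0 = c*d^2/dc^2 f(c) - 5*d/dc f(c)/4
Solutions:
 f(c) = C1 + C2*c^(9/4)


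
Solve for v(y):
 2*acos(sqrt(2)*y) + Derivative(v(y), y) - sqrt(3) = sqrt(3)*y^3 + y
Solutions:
 v(y) = C1 + sqrt(3)*y^4/4 + y^2/2 - 2*y*acos(sqrt(2)*y) + sqrt(3)*y + sqrt(2)*sqrt(1 - 2*y^2)


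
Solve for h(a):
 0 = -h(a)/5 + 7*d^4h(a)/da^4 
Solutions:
 h(a) = C1*exp(-35^(3/4)*a/35) + C2*exp(35^(3/4)*a/35) + C3*sin(35^(3/4)*a/35) + C4*cos(35^(3/4)*a/35)


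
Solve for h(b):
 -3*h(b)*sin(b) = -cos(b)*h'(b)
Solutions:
 h(b) = C1/cos(b)^3


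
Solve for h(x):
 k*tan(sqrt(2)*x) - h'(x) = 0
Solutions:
 h(x) = C1 - sqrt(2)*k*log(cos(sqrt(2)*x))/2


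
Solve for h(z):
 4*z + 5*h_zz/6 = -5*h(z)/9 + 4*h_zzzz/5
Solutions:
 h(z) = C1*exp(-sqrt(15)*z*sqrt(5 + sqrt(89))/12) + C2*exp(sqrt(15)*z*sqrt(5 + sqrt(89))/12) + C3*sin(sqrt(15)*z*sqrt(-5 + sqrt(89))/12) + C4*cos(sqrt(15)*z*sqrt(-5 + sqrt(89))/12) - 36*z/5


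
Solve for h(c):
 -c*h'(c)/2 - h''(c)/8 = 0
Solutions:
 h(c) = C1 + C2*erf(sqrt(2)*c)


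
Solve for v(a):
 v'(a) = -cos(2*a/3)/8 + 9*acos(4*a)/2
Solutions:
 v(a) = C1 + 9*a*acos(4*a)/2 - 9*sqrt(1 - 16*a^2)/8 - 3*sin(2*a/3)/16


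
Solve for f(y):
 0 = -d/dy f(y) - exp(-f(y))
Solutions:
 f(y) = log(C1 - y)


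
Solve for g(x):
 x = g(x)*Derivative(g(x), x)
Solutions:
 g(x) = -sqrt(C1 + x^2)
 g(x) = sqrt(C1 + x^2)


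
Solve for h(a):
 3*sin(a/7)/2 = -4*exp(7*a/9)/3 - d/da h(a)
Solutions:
 h(a) = C1 - 12*exp(7*a/9)/7 + 21*cos(a/7)/2


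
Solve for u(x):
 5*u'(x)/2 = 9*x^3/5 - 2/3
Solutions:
 u(x) = C1 + 9*x^4/50 - 4*x/15


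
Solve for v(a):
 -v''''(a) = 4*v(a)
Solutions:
 v(a) = (C1*sin(a) + C2*cos(a))*exp(-a) + (C3*sin(a) + C4*cos(a))*exp(a)


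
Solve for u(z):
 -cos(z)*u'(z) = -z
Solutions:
 u(z) = C1 + Integral(z/cos(z), z)


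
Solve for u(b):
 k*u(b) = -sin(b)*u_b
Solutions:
 u(b) = C1*exp(k*(-log(cos(b) - 1) + log(cos(b) + 1))/2)


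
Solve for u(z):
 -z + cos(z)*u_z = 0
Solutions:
 u(z) = C1 + Integral(z/cos(z), z)


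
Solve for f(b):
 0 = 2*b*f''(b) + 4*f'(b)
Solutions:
 f(b) = C1 + C2/b


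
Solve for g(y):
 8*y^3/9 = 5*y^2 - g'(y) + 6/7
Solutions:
 g(y) = C1 - 2*y^4/9 + 5*y^3/3 + 6*y/7


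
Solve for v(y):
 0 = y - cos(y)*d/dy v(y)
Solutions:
 v(y) = C1 + Integral(y/cos(y), y)


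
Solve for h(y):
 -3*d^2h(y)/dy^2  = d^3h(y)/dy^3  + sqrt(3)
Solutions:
 h(y) = C1 + C2*y + C3*exp(-3*y) - sqrt(3)*y^2/6


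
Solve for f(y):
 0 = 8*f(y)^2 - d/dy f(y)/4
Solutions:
 f(y) = -1/(C1 + 32*y)


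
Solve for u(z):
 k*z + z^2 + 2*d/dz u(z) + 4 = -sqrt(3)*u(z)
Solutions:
 u(z) = C1*exp(-sqrt(3)*z/2) - sqrt(3)*k*z/3 + 2*k/3 - sqrt(3)*z^2/3 + 4*z/3 - 20*sqrt(3)/9


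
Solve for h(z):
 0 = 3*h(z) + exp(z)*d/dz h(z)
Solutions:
 h(z) = C1*exp(3*exp(-z))


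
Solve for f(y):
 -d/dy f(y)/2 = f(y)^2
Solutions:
 f(y) = 1/(C1 + 2*y)


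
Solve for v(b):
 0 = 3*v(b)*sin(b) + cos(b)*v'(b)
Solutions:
 v(b) = C1*cos(b)^3


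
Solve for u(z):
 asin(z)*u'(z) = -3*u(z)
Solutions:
 u(z) = C1*exp(-3*Integral(1/asin(z), z))


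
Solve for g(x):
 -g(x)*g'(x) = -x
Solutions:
 g(x) = -sqrt(C1 + x^2)
 g(x) = sqrt(C1 + x^2)


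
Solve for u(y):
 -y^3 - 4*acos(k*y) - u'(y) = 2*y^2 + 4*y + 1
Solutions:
 u(y) = C1 - y^4/4 - 2*y^3/3 - 2*y^2 - y - 4*Piecewise((y*acos(k*y) - sqrt(-k^2*y^2 + 1)/k, Ne(k, 0)), (pi*y/2, True))


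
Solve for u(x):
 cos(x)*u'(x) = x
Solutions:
 u(x) = C1 + Integral(x/cos(x), x)


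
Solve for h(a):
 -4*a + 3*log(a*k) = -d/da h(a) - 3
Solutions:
 h(a) = C1 + 2*a^2 - 3*a*log(a*k)


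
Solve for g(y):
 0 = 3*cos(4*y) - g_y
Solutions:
 g(y) = C1 + 3*sin(4*y)/4


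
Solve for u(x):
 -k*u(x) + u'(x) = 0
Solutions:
 u(x) = C1*exp(k*x)


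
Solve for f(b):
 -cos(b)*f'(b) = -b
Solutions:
 f(b) = C1 + Integral(b/cos(b), b)


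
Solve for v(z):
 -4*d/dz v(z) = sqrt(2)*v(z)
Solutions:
 v(z) = C1*exp(-sqrt(2)*z/4)


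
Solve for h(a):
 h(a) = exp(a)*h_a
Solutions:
 h(a) = C1*exp(-exp(-a))


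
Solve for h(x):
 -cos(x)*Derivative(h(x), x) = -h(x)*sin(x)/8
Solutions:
 h(x) = C1/cos(x)^(1/8)


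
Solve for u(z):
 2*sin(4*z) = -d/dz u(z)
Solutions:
 u(z) = C1 + cos(4*z)/2


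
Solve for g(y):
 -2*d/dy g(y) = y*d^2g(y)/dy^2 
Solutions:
 g(y) = C1 + C2/y


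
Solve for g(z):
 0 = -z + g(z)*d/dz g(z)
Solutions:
 g(z) = -sqrt(C1 + z^2)
 g(z) = sqrt(C1 + z^2)


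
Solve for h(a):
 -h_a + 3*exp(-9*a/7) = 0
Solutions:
 h(a) = C1 - 7*exp(-9*a/7)/3


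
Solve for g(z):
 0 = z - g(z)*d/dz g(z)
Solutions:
 g(z) = -sqrt(C1 + z^2)
 g(z) = sqrt(C1 + z^2)


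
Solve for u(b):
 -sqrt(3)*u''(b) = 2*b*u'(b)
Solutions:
 u(b) = C1 + C2*erf(3^(3/4)*b/3)


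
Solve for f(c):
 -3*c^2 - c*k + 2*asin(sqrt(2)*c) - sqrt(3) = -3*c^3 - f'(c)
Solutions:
 f(c) = C1 - 3*c^4/4 + c^3 + c^2*k/2 - 2*c*asin(sqrt(2)*c) + sqrt(3)*c - sqrt(2)*sqrt(1 - 2*c^2)


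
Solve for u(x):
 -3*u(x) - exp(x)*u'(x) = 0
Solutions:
 u(x) = C1*exp(3*exp(-x))


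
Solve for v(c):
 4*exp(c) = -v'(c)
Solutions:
 v(c) = C1 - 4*exp(c)


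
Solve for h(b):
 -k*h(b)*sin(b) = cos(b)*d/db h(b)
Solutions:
 h(b) = C1*exp(k*log(cos(b)))


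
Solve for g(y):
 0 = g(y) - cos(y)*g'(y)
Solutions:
 g(y) = C1*sqrt(sin(y) + 1)/sqrt(sin(y) - 1)


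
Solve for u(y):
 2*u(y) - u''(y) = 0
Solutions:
 u(y) = C1*exp(-sqrt(2)*y) + C2*exp(sqrt(2)*y)


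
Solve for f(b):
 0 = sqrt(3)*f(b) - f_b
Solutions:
 f(b) = C1*exp(sqrt(3)*b)


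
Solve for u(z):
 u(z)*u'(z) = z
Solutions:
 u(z) = -sqrt(C1 + z^2)
 u(z) = sqrt(C1 + z^2)


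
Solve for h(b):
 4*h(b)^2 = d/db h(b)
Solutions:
 h(b) = -1/(C1 + 4*b)


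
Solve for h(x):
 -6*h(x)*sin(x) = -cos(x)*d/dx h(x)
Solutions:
 h(x) = C1/cos(x)^6


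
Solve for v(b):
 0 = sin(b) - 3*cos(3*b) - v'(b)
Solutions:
 v(b) = C1 - sin(3*b) - cos(b)


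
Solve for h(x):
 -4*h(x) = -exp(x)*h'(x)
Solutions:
 h(x) = C1*exp(-4*exp(-x))


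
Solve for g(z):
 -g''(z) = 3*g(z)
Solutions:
 g(z) = C1*sin(sqrt(3)*z) + C2*cos(sqrt(3)*z)


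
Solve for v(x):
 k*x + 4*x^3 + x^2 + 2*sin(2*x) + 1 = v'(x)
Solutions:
 v(x) = C1 + k*x^2/2 + x^4 + x^3/3 + x - cos(2*x)


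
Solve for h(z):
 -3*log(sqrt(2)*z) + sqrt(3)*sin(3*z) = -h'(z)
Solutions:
 h(z) = C1 + 3*z*log(z) - 3*z + 3*z*log(2)/2 + sqrt(3)*cos(3*z)/3


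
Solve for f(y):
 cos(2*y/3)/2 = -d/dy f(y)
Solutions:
 f(y) = C1 - 3*sin(2*y/3)/4


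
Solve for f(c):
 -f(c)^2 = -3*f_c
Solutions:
 f(c) = -3/(C1 + c)


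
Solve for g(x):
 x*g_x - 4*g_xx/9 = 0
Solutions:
 g(x) = C1 + C2*erfi(3*sqrt(2)*x/4)


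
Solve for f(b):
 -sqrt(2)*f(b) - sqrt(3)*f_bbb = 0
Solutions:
 f(b) = C3*exp(-2^(1/6)*3^(5/6)*b/3) + (C1*sin(2^(1/6)*3^(1/3)*b/2) + C2*cos(2^(1/6)*3^(1/3)*b/2))*exp(2^(1/6)*3^(5/6)*b/6)


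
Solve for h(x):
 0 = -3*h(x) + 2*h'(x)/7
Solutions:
 h(x) = C1*exp(21*x/2)


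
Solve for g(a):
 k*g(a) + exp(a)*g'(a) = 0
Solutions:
 g(a) = C1*exp(k*exp(-a))


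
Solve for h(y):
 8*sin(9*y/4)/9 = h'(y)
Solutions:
 h(y) = C1 - 32*cos(9*y/4)/81


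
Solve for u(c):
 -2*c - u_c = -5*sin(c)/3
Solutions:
 u(c) = C1 - c^2 - 5*cos(c)/3


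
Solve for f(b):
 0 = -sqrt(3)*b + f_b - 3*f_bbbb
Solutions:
 f(b) = C1 + C4*exp(3^(2/3)*b/3) + sqrt(3)*b^2/2 + (C2*sin(3^(1/6)*b/2) + C3*cos(3^(1/6)*b/2))*exp(-3^(2/3)*b/6)


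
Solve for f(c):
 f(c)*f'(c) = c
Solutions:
 f(c) = -sqrt(C1 + c^2)
 f(c) = sqrt(C1 + c^2)


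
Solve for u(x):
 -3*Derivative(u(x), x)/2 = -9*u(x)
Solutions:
 u(x) = C1*exp(6*x)


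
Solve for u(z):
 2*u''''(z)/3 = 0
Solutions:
 u(z) = C1 + C2*z + C3*z^2 + C4*z^3


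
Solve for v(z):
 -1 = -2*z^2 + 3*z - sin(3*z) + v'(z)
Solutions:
 v(z) = C1 + 2*z^3/3 - 3*z^2/2 - z - cos(3*z)/3


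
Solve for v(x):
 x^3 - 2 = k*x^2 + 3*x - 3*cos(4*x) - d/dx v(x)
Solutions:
 v(x) = C1 + k*x^3/3 - x^4/4 + 3*x^2/2 + 2*x - 3*sin(4*x)/4


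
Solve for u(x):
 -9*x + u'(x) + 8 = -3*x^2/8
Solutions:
 u(x) = C1 - x^3/8 + 9*x^2/2 - 8*x


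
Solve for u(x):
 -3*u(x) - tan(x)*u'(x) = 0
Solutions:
 u(x) = C1/sin(x)^3


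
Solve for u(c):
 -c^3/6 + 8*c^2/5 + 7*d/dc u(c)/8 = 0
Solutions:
 u(c) = C1 + c^4/21 - 64*c^3/105


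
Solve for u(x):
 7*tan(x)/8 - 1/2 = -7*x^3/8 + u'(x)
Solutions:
 u(x) = C1 + 7*x^4/32 - x/2 - 7*log(cos(x))/8


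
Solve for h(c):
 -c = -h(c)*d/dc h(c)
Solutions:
 h(c) = -sqrt(C1 + c^2)
 h(c) = sqrt(C1 + c^2)


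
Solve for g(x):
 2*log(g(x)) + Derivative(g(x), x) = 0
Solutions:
 Integral(1/log(_y), (_y, g(x))) = C1 - 2*x


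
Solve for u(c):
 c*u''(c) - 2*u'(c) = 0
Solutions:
 u(c) = C1 + C2*c^3


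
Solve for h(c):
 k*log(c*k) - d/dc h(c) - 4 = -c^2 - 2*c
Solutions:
 h(c) = C1 + c^3/3 + c^2 + c*k*log(c*k) + c*(-k - 4)


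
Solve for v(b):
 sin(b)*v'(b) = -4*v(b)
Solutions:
 v(b) = C1*(cos(b)^2 + 2*cos(b) + 1)/(cos(b)^2 - 2*cos(b) + 1)


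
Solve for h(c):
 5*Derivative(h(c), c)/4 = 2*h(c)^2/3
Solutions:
 h(c) = -15/(C1 + 8*c)


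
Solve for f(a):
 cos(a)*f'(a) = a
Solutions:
 f(a) = C1 + Integral(a/cos(a), a)


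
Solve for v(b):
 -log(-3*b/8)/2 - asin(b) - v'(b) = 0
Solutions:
 v(b) = C1 - b*log(-b)/2 - b*asin(b) - b*log(3) + b/2 + b*log(2) + b*log(6)/2 - sqrt(1 - b^2)


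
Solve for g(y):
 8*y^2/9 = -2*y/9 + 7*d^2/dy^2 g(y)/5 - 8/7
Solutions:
 g(y) = C1 + C2*y + 10*y^4/189 + 5*y^3/189 + 20*y^2/49


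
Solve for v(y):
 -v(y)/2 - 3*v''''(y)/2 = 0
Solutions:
 v(y) = (C1*sin(sqrt(2)*3^(3/4)*y/6) + C2*cos(sqrt(2)*3^(3/4)*y/6))*exp(-sqrt(2)*3^(3/4)*y/6) + (C3*sin(sqrt(2)*3^(3/4)*y/6) + C4*cos(sqrt(2)*3^(3/4)*y/6))*exp(sqrt(2)*3^(3/4)*y/6)


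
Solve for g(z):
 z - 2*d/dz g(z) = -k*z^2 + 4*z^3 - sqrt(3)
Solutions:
 g(z) = C1 + k*z^3/6 - z^4/2 + z^2/4 + sqrt(3)*z/2


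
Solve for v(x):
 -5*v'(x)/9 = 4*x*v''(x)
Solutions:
 v(x) = C1 + C2*x^(31/36)


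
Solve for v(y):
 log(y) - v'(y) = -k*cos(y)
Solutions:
 v(y) = C1 + k*sin(y) + y*log(y) - y


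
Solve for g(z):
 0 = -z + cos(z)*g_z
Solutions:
 g(z) = C1 + Integral(z/cos(z), z)


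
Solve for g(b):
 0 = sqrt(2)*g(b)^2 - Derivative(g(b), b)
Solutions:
 g(b) = -1/(C1 + sqrt(2)*b)


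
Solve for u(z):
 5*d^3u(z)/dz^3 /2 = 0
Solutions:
 u(z) = C1 + C2*z + C3*z^2


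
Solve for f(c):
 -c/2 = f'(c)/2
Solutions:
 f(c) = C1 - c^2/2


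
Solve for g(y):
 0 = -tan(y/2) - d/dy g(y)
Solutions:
 g(y) = C1 + 2*log(cos(y/2))


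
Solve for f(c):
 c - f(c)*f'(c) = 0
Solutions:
 f(c) = -sqrt(C1 + c^2)
 f(c) = sqrt(C1 + c^2)


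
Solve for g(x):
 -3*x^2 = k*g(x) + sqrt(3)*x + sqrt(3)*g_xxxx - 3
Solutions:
 g(x) = C1*exp(-3^(7/8)*x*(-k)^(1/4)/3) + C2*exp(3^(7/8)*x*(-k)^(1/4)/3) + C3*exp(-3^(7/8)*I*x*(-k)^(1/4)/3) + C4*exp(3^(7/8)*I*x*(-k)^(1/4)/3) - 3*x^2/k - sqrt(3)*x/k + 3/k


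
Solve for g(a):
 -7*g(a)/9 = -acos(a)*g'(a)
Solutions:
 g(a) = C1*exp(7*Integral(1/acos(a), a)/9)


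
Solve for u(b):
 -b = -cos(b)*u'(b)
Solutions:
 u(b) = C1 + Integral(b/cos(b), b)


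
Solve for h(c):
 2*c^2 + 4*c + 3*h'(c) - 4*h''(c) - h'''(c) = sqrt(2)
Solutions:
 h(c) = C1 + C2*exp(c*(-2 + sqrt(7))) + C3*exp(-c*(2 + sqrt(7))) - 2*c^3/9 - 14*c^2/9 - 124*c/27 + sqrt(2)*c/3


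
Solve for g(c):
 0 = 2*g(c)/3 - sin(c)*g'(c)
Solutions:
 g(c) = C1*(cos(c) - 1)^(1/3)/(cos(c) + 1)^(1/3)


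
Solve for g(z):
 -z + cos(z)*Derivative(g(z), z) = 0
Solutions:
 g(z) = C1 + Integral(z/cos(z), z)


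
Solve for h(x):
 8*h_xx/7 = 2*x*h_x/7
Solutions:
 h(x) = C1 + C2*erfi(sqrt(2)*x/4)


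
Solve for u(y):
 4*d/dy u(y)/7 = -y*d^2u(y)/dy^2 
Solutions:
 u(y) = C1 + C2*y^(3/7)


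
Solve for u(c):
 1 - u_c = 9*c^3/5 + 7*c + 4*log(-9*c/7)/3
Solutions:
 u(c) = C1 - 9*c^4/20 - 7*c^2/2 - 4*c*log(-c)/3 + c*(-3*log(3) + log(21)/3 + log(7) + 7/3)


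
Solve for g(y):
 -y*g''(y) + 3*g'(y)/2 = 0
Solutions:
 g(y) = C1 + C2*y^(5/2)


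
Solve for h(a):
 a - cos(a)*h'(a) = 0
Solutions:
 h(a) = C1 + Integral(a/cos(a), a)


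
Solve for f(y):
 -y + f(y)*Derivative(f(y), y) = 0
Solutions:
 f(y) = -sqrt(C1 + y^2)
 f(y) = sqrt(C1 + y^2)


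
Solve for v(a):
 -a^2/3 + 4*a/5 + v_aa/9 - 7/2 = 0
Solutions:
 v(a) = C1 + C2*a + a^4/4 - 6*a^3/5 + 63*a^2/4


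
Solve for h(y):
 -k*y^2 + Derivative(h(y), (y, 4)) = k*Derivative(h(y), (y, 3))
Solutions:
 h(y) = C1 + C2*y + C3*y^2 + C4*exp(k*y) - y^5/60 - y^4/(12*k) - y^3/(3*k^2)


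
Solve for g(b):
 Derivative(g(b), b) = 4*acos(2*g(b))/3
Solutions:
 Integral(1/acos(2*_y), (_y, g(b))) = C1 + 4*b/3


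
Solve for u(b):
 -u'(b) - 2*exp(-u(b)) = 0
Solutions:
 u(b) = log(C1 - 2*b)


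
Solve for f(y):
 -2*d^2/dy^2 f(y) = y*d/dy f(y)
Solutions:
 f(y) = C1 + C2*erf(y/2)


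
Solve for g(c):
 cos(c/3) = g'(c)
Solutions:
 g(c) = C1 + 3*sin(c/3)


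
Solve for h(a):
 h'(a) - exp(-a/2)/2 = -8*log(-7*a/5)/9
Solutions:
 h(a) = C1 - 8*a*log(-a)/9 + 8*a*(-log(7) + 1 + log(5))/9 - exp(-a/2)


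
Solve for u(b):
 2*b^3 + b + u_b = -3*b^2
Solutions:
 u(b) = C1 - b^4/2 - b^3 - b^2/2


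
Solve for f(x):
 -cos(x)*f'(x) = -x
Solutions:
 f(x) = C1 + Integral(x/cos(x), x)


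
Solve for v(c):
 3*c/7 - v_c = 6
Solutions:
 v(c) = C1 + 3*c^2/14 - 6*c


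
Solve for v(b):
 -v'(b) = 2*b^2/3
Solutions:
 v(b) = C1 - 2*b^3/9


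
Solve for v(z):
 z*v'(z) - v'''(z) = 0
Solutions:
 v(z) = C1 + Integral(C2*airyai(z) + C3*airybi(z), z)


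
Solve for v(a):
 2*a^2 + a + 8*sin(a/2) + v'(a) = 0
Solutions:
 v(a) = C1 - 2*a^3/3 - a^2/2 + 16*cos(a/2)


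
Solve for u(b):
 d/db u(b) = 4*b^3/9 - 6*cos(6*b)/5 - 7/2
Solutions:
 u(b) = C1 + b^4/9 - 7*b/2 - sin(6*b)/5


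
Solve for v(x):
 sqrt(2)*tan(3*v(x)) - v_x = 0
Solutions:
 v(x) = -asin(C1*exp(3*sqrt(2)*x))/3 + pi/3
 v(x) = asin(C1*exp(3*sqrt(2)*x))/3


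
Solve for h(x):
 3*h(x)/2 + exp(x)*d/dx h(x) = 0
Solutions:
 h(x) = C1*exp(3*exp(-x)/2)


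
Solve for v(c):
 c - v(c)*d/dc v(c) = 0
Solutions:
 v(c) = -sqrt(C1 + c^2)
 v(c) = sqrt(C1 + c^2)


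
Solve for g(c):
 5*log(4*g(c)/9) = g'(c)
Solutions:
 -Integral(1/(log(_y) - 2*log(3) + 2*log(2)), (_y, g(c)))/5 = C1 - c


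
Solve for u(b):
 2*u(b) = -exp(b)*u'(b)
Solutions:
 u(b) = C1*exp(2*exp(-b))


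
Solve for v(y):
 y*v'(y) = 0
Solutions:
 v(y) = C1


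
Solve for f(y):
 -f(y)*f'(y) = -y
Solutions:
 f(y) = -sqrt(C1 + y^2)
 f(y) = sqrt(C1 + y^2)


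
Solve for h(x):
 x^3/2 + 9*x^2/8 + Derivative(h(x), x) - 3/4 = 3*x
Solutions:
 h(x) = C1 - x^4/8 - 3*x^3/8 + 3*x^2/2 + 3*x/4


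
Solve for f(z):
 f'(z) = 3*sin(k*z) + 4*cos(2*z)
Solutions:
 f(z) = C1 + 2*sin(2*z) - 3*cos(k*z)/k


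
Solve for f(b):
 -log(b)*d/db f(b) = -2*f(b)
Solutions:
 f(b) = C1*exp(2*Integral(1/log(b), b))


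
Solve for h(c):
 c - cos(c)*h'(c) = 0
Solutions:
 h(c) = C1 + Integral(c/cos(c), c)


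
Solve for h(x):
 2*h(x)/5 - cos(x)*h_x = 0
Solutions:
 h(x) = C1*(sin(x) + 1)^(1/5)/(sin(x) - 1)^(1/5)


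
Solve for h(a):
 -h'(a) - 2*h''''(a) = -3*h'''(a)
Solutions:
 h(a) = C1 + C4*exp(-a/2) + (C2 + C3*a)*exp(a)


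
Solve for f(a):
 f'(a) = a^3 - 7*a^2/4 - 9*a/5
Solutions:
 f(a) = C1 + a^4/4 - 7*a^3/12 - 9*a^2/10


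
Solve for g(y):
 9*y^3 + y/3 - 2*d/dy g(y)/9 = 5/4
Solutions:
 g(y) = C1 + 81*y^4/8 + 3*y^2/4 - 45*y/8


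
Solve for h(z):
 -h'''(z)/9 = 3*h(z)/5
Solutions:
 h(z) = C3*exp(-3*5^(2/3)*z/5) + (C1*sin(3*sqrt(3)*5^(2/3)*z/10) + C2*cos(3*sqrt(3)*5^(2/3)*z/10))*exp(3*5^(2/3)*z/10)


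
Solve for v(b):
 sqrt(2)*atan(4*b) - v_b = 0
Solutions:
 v(b) = C1 + sqrt(2)*(b*atan(4*b) - log(16*b^2 + 1)/8)


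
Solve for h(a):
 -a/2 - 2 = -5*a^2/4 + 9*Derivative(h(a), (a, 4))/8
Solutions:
 h(a) = C1 + C2*a + C3*a^2 + C4*a^3 + a^6/324 - a^5/270 - 2*a^4/27


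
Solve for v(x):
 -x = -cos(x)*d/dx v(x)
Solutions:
 v(x) = C1 + Integral(x/cos(x), x)


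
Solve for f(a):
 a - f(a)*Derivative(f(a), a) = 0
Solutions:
 f(a) = -sqrt(C1 + a^2)
 f(a) = sqrt(C1 + a^2)


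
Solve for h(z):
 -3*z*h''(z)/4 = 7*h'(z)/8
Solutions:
 h(z) = C1 + C2/z^(1/6)


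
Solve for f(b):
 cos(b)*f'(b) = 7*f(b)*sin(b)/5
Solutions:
 f(b) = C1/cos(b)^(7/5)


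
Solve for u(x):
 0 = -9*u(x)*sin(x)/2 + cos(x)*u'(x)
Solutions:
 u(x) = C1/cos(x)^(9/2)


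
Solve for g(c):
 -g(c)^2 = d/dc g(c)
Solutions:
 g(c) = 1/(C1 + c)


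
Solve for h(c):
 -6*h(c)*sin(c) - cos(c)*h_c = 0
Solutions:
 h(c) = C1*cos(c)^6


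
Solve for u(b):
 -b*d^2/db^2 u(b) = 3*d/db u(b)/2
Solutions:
 u(b) = C1 + C2/sqrt(b)


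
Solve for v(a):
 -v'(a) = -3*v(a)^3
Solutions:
 v(a) = -sqrt(2)*sqrt(-1/(C1 + 3*a))/2
 v(a) = sqrt(2)*sqrt(-1/(C1 + 3*a))/2


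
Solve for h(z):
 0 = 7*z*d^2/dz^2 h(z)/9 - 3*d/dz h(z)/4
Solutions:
 h(z) = C1 + C2*z^(55/28)


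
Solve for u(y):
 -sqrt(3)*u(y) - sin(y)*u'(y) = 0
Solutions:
 u(y) = C1*(cos(y) + 1)^(sqrt(3)/2)/(cos(y) - 1)^(sqrt(3)/2)


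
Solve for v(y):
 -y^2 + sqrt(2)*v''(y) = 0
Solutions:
 v(y) = C1 + C2*y + sqrt(2)*y^4/24


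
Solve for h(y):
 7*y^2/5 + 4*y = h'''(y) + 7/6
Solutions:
 h(y) = C1 + C2*y + C3*y^2 + 7*y^5/300 + y^4/6 - 7*y^3/36


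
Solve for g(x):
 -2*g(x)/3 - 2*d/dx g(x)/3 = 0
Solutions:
 g(x) = C1*exp(-x)


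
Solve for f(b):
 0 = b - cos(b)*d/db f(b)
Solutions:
 f(b) = C1 + Integral(b/cos(b), b)


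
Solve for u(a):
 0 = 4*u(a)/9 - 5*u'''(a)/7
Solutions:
 u(a) = C3*exp(2100^(1/3)*a/15) + (C1*sin(3^(5/6)*700^(1/3)*a/30) + C2*cos(3^(5/6)*700^(1/3)*a/30))*exp(-2100^(1/3)*a/30)


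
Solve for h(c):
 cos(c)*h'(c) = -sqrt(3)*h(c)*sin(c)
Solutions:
 h(c) = C1*cos(c)^(sqrt(3))


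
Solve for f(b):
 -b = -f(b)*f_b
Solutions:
 f(b) = -sqrt(C1 + b^2)
 f(b) = sqrt(C1 + b^2)


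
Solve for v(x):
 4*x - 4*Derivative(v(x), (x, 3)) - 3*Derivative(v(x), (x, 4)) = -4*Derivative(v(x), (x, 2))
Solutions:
 v(x) = C1 + C2*x + C3*exp(-2*x) + C4*exp(2*x/3) - x^3/6 - x^2/2


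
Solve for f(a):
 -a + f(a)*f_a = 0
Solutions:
 f(a) = -sqrt(C1 + a^2)
 f(a) = sqrt(C1 + a^2)


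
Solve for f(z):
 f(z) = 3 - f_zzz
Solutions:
 f(z) = C3*exp(-z) + (C1*sin(sqrt(3)*z/2) + C2*cos(sqrt(3)*z/2))*exp(z/2) + 3


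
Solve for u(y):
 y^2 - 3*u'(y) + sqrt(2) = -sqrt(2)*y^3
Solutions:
 u(y) = C1 + sqrt(2)*y^4/12 + y^3/9 + sqrt(2)*y/3


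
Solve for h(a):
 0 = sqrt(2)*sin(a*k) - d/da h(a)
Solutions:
 h(a) = C1 - sqrt(2)*cos(a*k)/k


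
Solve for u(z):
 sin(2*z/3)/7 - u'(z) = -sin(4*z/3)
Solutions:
 u(z) = C1 - 3*cos(2*z/3)/14 - 3*cos(4*z/3)/4


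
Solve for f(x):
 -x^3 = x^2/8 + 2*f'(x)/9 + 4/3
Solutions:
 f(x) = C1 - 9*x^4/8 - 3*x^3/16 - 6*x


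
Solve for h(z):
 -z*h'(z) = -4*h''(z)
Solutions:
 h(z) = C1 + C2*erfi(sqrt(2)*z/4)


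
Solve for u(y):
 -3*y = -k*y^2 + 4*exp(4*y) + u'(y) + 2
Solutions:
 u(y) = C1 + k*y^3/3 - 3*y^2/2 - 2*y - exp(4*y)


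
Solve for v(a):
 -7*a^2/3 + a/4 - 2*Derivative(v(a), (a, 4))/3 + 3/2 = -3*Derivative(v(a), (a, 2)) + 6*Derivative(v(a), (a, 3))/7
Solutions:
 v(a) = C1 + C2*a + C3*exp(3*a*(-3 + sqrt(107))/14) + C4*exp(-3*a*(3 + sqrt(107))/14) + 7*a^4/108 + 13*a^3/216 - 29*a^2/1134


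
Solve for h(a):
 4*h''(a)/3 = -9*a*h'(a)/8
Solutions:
 h(a) = C1 + C2*erf(3*sqrt(3)*a/8)


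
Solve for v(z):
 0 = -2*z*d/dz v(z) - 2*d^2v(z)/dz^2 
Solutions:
 v(z) = C1 + C2*erf(sqrt(2)*z/2)


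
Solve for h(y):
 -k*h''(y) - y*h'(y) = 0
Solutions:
 h(y) = C1 + C2*sqrt(k)*erf(sqrt(2)*y*sqrt(1/k)/2)


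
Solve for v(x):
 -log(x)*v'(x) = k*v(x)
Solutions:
 v(x) = C1*exp(-k*Integral(1/log(x), x))


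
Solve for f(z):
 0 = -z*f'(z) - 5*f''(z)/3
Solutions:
 f(z) = C1 + C2*erf(sqrt(30)*z/10)


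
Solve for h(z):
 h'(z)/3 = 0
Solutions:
 h(z) = C1


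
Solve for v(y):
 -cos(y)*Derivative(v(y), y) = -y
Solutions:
 v(y) = C1 + Integral(y/cos(y), y)


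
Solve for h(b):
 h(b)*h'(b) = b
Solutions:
 h(b) = -sqrt(C1 + b^2)
 h(b) = sqrt(C1 + b^2)


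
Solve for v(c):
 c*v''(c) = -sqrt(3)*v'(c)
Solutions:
 v(c) = C1 + C2*c^(1 - sqrt(3))


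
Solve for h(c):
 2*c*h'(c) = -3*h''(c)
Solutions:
 h(c) = C1 + C2*erf(sqrt(3)*c/3)


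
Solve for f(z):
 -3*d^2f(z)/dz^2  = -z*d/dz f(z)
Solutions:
 f(z) = C1 + C2*erfi(sqrt(6)*z/6)


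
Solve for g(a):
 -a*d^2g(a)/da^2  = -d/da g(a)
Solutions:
 g(a) = C1 + C2*a^2


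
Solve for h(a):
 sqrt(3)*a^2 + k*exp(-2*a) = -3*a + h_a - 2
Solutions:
 h(a) = C1 + sqrt(3)*a^3/3 + 3*a^2/2 + 2*a - k*exp(-2*a)/2


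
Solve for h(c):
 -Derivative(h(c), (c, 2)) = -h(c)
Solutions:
 h(c) = C1*exp(-c) + C2*exp(c)


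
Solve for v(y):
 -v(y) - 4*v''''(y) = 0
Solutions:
 v(y) = (C1*sin(y/2) + C2*cos(y/2))*exp(-y/2) + (C3*sin(y/2) + C4*cos(y/2))*exp(y/2)


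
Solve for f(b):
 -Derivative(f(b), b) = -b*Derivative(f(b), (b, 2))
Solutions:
 f(b) = C1 + C2*b^2


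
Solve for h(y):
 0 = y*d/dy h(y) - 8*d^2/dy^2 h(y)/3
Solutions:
 h(y) = C1 + C2*erfi(sqrt(3)*y/4)


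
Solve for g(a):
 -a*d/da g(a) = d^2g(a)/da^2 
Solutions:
 g(a) = C1 + C2*erf(sqrt(2)*a/2)


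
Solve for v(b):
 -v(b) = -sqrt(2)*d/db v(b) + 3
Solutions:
 v(b) = C1*exp(sqrt(2)*b/2) - 3


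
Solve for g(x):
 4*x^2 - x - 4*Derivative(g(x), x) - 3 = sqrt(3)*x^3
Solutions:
 g(x) = C1 - sqrt(3)*x^4/16 + x^3/3 - x^2/8 - 3*x/4


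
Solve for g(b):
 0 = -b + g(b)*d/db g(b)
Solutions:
 g(b) = -sqrt(C1 + b^2)
 g(b) = sqrt(C1 + b^2)


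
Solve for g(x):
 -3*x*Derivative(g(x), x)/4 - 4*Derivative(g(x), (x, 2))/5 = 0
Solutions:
 g(x) = C1 + C2*erf(sqrt(30)*x/8)


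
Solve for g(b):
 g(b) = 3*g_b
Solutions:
 g(b) = C1*exp(b/3)


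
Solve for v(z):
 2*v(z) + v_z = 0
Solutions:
 v(z) = C1*exp(-2*z)


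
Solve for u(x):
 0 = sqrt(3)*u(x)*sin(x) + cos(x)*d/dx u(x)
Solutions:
 u(x) = C1*cos(x)^(sqrt(3))


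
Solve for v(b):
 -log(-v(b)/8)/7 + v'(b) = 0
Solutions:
 -7*Integral(1/(log(-_y) - 3*log(2)), (_y, v(b))) = C1 - b


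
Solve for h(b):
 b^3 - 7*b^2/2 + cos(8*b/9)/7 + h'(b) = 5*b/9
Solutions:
 h(b) = C1 - b^4/4 + 7*b^3/6 + 5*b^2/18 - 9*sin(8*b/9)/56


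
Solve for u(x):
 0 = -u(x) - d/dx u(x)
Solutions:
 u(x) = C1*exp(-x)


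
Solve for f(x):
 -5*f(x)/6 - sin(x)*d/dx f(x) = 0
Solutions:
 f(x) = C1*(cos(x) + 1)^(5/12)/(cos(x) - 1)^(5/12)


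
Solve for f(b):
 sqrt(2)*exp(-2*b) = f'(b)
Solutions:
 f(b) = C1 - sqrt(2)*exp(-2*b)/2


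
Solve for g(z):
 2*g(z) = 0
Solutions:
 g(z) = 0


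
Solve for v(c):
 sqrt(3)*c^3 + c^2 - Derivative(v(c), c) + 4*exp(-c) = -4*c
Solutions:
 v(c) = C1 + sqrt(3)*c^4/4 + c^3/3 + 2*c^2 - 4*exp(-c)


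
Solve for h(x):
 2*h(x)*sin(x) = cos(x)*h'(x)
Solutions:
 h(x) = C1/cos(x)^2


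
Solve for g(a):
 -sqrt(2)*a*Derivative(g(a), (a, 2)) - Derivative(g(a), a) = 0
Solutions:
 g(a) = C1 + C2*a^(1 - sqrt(2)/2)


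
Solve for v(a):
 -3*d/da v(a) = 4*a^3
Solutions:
 v(a) = C1 - a^4/3


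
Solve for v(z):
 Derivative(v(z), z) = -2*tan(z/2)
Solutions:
 v(z) = C1 + 4*log(cos(z/2))


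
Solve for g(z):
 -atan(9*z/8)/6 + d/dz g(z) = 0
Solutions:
 g(z) = C1 + z*atan(9*z/8)/6 - 2*log(81*z^2 + 64)/27


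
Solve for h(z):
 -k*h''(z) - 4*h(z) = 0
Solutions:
 h(z) = C1*exp(-2*z*sqrt(-1/k)) + C2*exp(2*z*sqrt(-1/k))


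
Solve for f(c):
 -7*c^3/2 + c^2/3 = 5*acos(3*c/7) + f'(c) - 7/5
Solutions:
 f(c) = C1 - 7*c^4/8 + c^3/9 - 5*c*acos(3*c/7) + 7*c/5 + 5*sqrt(49 - 9*c^2)/3


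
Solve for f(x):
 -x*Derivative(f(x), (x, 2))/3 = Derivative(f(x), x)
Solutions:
 f(x) = C1 + C2/x^2


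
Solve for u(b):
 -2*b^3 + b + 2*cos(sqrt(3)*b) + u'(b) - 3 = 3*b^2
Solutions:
 u(b) = C1 + b^4/2 + b^3 - b^2/2 + 3*b - 2*sqrt(3)*sin(sqrt(3)*b)/3


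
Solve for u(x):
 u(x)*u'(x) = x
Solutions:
 u(x) = -sqrt(C1 + x^2)
 u(x) = sqrt(C1 + x^2)


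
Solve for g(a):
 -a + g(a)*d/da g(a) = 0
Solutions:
 g(a) = -sqrt(C1 + a^2)
 g(a) = sqrt(C1 + a^2)


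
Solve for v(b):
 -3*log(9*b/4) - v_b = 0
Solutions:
 v(b) = C1 - 3*b*log(b) + b*log(64/729) + 3*b


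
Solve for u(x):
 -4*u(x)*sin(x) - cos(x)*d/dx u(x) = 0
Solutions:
 u(x) = C1*cos(x)^4


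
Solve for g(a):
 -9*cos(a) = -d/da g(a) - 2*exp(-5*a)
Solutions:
 g(a) = C1 + 9*sin(a) + 2*exp(-5*a)/5


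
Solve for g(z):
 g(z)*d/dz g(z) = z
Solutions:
 g(z) = -sqrt(C1 + z^2)
 g(z) = sqrt(C1 + z^2)


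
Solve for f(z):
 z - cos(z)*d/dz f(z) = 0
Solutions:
 f(z) = C1 + Integral(z/cos(z), z)


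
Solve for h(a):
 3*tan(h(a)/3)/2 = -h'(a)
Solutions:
 h(a) = -3*asin(C1*exp(-a/2)) + 3*pi
 h(a) = 3*asin(C1*exp(-a/2))


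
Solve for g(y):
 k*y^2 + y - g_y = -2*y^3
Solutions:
 g(y) = C1 + k*y^3/3 + y^4/2 + y^2/2


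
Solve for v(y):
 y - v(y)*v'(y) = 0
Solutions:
 v(y) = -sqrt(C1 + y^2)
 v(y) = sqrt(C1 + y^2)


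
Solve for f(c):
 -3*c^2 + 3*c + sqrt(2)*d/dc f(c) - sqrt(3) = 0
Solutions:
 f(c) = C1 + sqrt(2)*c^3/2 - 3*sqrt(2)*c^2/4 + sqrt(6)*c/2


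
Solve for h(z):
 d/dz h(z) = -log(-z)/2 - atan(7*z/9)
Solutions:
 h(z) = C1 - z*log(-z)/2 - z*atan(7*z/9) + z/2 + 9*log(49*z^2 + 81)/14


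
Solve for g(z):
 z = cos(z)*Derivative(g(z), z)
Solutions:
 g(z) = C1 + Integral(z/cos(z), z)


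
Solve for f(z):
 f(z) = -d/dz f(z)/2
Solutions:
 f(z) = C1*exp(-2*z)


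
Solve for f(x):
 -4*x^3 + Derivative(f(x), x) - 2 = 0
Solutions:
 f(x) = C1 + x^4 + 2*x


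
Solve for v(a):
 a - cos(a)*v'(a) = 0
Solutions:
 v(a) = C1 + Integral(a/cos(a), a)


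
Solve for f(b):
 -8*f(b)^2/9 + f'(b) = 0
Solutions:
 f(b) = -9/(C1 + 8*b)


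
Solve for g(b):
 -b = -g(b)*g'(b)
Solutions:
 g(b) = -sqrt(C1 + b^2)
 g(b) = sqrt(C1 + b^2)


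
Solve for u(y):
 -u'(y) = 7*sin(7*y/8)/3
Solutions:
 u(y) = C1 + 8*cos(7*y/8)/3


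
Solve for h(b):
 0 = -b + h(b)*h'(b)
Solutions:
 h(b) = -sqrt(C1 + b^2)
 h(b) = sqrt(C1 + b^2)


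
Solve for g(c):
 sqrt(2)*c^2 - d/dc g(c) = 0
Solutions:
 g(c) = C1 + sqrt(2)*c^3/3


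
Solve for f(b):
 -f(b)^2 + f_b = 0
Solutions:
 f(b) = -1/(C1 + b)


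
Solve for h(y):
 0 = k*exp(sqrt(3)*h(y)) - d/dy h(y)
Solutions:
 h(y) = sqrt(3)*(2*log(-1/(C1 + k*y)) - log(3))/6


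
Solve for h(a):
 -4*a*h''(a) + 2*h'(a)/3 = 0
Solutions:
 h(a) = C1 + C2*a^(7/6)


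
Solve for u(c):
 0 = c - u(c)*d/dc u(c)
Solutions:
 u(c) = -sqrt(C1 + c^2)
 u(c) = sqrt(C1 + c^2)


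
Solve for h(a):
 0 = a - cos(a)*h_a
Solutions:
 h(a) = C1 + Integral(a/cos(a), a)


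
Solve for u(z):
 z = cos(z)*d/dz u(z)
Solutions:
 u(z) = C1 + Integral(z/cos(z), z)


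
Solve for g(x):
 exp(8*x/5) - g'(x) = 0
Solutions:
 g(x) = C1 + 5*exp(8*x/5)/8


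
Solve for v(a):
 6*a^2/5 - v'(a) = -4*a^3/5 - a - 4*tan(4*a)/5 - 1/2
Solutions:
 v(a) = C1 + a^4/5 + 2*a^3/5 + a^2/2 + a/2 - log(cos(4*a))/5


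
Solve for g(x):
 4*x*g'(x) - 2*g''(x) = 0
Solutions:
 g(x) = C1 + C2*erfi(x)


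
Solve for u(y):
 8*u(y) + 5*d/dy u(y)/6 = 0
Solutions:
 u(y) = C1*exp(-48*y/5)


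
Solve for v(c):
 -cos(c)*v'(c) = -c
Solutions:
 v(c) = C1 + Integral(c/cos(c), c)


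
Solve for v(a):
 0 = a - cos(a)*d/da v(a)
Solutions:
 v(a) = C1 + Integral(a/cos(a), a)


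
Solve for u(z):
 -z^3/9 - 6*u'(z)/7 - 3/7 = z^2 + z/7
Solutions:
 u(z) = C1 - 7*z^4/216 - 7*z^3/18 - z^2/12 - z/2


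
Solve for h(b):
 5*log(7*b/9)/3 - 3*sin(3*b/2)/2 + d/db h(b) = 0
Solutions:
 h(b) = C1 - 5*b*log(b)/3 - 2*b*log(7) + b*log(21)/3 + 5*b/3 + 3*b*log(3) - cos(3*b/2)


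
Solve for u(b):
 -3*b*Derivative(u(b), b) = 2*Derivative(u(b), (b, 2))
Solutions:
 u(b) = C1 + C2*erf(sqrt(3)*b/2)


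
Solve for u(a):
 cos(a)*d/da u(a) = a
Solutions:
 u(a) = C1 + Integral(a/cos(a), a)


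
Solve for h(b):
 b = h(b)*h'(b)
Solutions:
 h(b) = -sqrt(C1 + b^2)
 h(b) = sqrt(C1 + b^2)


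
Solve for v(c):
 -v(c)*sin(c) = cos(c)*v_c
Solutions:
 v(c) = C1*cos(c)


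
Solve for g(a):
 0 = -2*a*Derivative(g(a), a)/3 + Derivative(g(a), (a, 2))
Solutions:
 g(a) = C1 + C2*erfi(sqrt(3)*a/3)


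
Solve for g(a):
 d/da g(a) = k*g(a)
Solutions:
 g(a) = C1*exp(a*k)


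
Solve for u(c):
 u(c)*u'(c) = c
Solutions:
 u(c) = -sqrt(C1 + c^2)
 u(c) = sqrt(C1 + c^2)


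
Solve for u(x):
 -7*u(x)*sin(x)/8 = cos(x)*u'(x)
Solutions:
 u(x) = C1*cos(x)^(7/8)


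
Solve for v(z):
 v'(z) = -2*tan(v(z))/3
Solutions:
 v(z) = pi - asin(C1*exp(-2*z/3))
 v(z) = asin(C1*exp(-2*z/3))


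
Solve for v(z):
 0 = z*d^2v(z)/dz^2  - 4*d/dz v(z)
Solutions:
 v(z) = C1 + C2*z^5


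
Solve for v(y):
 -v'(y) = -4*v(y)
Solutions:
 v(y) = C1*exp(4*y)


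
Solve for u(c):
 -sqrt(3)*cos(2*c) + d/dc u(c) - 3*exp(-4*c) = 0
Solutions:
 u(c) = C1 + sqrt(3)*sin(2*c)/2 - 3*exp(-4*c)/4


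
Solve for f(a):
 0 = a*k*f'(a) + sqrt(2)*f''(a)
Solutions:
 f(a) = Piecewise((-2^(3/4)*sqrt(pi)*C1*erf(2^(1/4)*a*sqrt(k)/2)/(2*sqrt(k)) - C2, (k > 0) | (k < 0)), (-C1*a - C2, True))


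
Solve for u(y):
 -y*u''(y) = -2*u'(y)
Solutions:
 u(y) = C1 + C2*y^3


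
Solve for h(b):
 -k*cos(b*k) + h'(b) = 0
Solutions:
 h(b) = C1 + sin(b*k)


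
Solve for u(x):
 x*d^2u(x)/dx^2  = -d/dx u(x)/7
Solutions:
 u(x) = C1 + C2*x^(6/7)


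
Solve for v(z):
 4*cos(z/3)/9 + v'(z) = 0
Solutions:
 v(z) = C1 - 4*sin(z/3)/3


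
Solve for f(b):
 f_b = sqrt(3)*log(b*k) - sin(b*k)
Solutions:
 f(b) = C1 + sqrt(3)*b*(log(b*k) - 1) - Piecewise((-cos(b*k)/k, Ne(k, 0)), (0, True))


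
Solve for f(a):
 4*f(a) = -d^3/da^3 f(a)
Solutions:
 f(a) = C3*exp(-2^(2/3)*a) + (C1*sin(2^(2/3)*sqrt(3)*a/2) + C2*cos(2^(2/3)*sqrt(3)*a/2))*exp(2^(2/3)*a/2)


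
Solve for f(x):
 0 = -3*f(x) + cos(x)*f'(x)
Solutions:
 f(x) = C1*(sin(x) + 1)^(3/2)/(sin(x) - 1)^(3/2)


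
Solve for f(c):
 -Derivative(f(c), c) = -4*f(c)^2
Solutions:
 f(c) = -1/(C1 + 4*c)


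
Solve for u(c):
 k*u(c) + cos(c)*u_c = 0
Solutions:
 u(c) = C1*exp(k*(log(sin(c) - 1) - log(sin(c) + 1))/2)


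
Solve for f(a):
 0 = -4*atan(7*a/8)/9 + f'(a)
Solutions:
 f(a) = C1 + 4*a*atan(7*a/8)/9 - 16*log(49*a^2 + 64)/63


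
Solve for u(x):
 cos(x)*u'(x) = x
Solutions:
 u(x) = C1 + Integral(x/cos(x), x)


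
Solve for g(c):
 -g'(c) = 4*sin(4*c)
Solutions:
 g(c) = C1 + cos(4*c)


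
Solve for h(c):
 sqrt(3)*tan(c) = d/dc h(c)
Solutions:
 h(c) = C1 - sqrt(3)*log(cos(c))


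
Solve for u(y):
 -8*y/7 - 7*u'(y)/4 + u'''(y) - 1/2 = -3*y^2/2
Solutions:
 u(y) = C1 + C2*exp(-sqrt(7)*y/2) + C3*exp(sqrt(7)*y/2) + 2*y^3/7 - 16*y^2/49 + 34*y/49


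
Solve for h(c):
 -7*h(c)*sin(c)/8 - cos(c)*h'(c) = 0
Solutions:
 h(c) = C1*cos(c)^(7/8)


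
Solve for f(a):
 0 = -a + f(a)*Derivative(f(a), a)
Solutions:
 f(a) = -sqrt(C1 + a^2)
 f(a) = sqrt(C1 + a^2)


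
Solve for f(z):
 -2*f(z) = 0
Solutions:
 f(z) = 0


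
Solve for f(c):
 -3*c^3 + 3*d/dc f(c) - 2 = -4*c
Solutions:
 f(c) = C1 + c^4/4 - 2*c^2/3 + 2*c/3


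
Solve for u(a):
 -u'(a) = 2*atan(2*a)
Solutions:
 u(a) = C1 - 2*a*atan(2*a) + log(4*a^2 + 1)/2


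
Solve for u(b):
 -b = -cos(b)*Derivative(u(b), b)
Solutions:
 u(b) = C1 + Integral(b/cos(b), b)


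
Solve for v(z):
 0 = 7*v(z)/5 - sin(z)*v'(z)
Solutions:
 v(z) = C1*(cos(z) - 1)^(7/10)/(cos(z) + 1)^(7/10)


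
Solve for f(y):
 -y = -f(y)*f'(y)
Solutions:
 f(y) = -sqrt(C1 + y^2)
 f(y) = sqrt(C1 + y^2)


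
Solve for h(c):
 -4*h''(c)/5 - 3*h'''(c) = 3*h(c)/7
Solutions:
 h(c) = C1*exp(c*(-112 + 224*14^(1/3)/(135*sqrt(464585) + 92021)^(1/3) + 14^(2/3)*(135*sqrt(464585) + 92021)^(1/3))/1260)*sin(14^(1/3)*sqrt(3)*c*(-14^(1/3)*(135*sqrt(464585) + 92021)^(1/3) + 224/(135*sqrt(464585) + 92021)^(1/3))/1260) + C2*exp(c*(-112 + 224*14^(1/3)/(135*sqrt(464585) + 92021)^(1/3) + 14^(2/3)*(135*sqrt(464585) + 92021)^(1/3))/1260)*cos(14^(1/3)*sqrt(3)*c*(-14^(1/3)*(135*sqrt(464585) + 92021)^(1/3) + 224/(135*sqrt(464585) + 92021)^(1/3))/1260) + C3*exp(-c*(224*14^(1/3)/(135*sqrt(464585) + 92021)^(1/3) + 56 + 14^(2/3)*(135*sqrt(464585) + 92021)^(1/3))/630)


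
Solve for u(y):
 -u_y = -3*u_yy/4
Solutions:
 u(y) = C1 + C2*exp(4*y/3)


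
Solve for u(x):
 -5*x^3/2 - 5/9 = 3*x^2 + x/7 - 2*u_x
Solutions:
 u(x) = C1 + 5*x^4/16 + x^3/2 + x^2/28 + 5*x/18


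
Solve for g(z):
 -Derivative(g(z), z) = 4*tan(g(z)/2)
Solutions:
 g(z) = -2*asin(C1*exp(-2*z)) + 2*pi
 g(z) = 2*asin(C1*exp(-2*z))


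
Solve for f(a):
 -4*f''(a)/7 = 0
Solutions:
 f(a) = C1 + C2*a


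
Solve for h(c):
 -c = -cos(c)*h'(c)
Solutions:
 h(c) = C1 + Integral(c/cos(c), c)


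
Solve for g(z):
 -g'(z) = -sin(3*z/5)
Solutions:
 g(z) = C1 - 5*cos(3*z/5)/3


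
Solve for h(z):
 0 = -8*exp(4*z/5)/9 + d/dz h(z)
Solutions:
 h(z) = C1 + 10*exp(4*z/5)/9


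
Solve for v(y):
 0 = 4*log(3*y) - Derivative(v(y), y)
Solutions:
 v(y) = C1 + 4*y*log(y) - 4*y + y*log(81)


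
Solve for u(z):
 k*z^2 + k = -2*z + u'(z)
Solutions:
 u(z) = C1 + k*z^3/3 + k*z + z^2


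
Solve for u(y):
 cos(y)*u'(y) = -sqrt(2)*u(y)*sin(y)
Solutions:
 u(y) = C1*cos(y)^(sqrt(2))


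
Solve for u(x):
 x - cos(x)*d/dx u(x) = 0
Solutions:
 u(x) = C1 + Integral(x/cos(x), x)


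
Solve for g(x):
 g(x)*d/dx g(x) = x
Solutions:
 g(x) = -sqrt(C1 + x^2)
 g(x) = sqrt(C1 + x^2)


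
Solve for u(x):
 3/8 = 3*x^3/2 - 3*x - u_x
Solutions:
 u(x) = C1 + 3*x^4/8 - 3*x^2/2 - 3*x/8


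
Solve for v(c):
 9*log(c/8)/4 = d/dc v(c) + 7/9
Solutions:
 v(c) = C1 + 9*c*log(c)/4 - 27*c*log(2)/4 - 109*c/36


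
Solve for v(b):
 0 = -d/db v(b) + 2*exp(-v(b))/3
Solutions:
 v(b) = log(C1 + 2*b/3)


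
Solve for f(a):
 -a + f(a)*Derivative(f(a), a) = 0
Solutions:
 f(a) = -sqrt(C1 + a^2)
 f(a) = sqrt(C1 + a^2)


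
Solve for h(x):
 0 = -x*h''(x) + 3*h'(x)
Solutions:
 h(x) = C1 + C2*x^4


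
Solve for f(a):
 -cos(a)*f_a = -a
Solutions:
 f(a) = C1 + Integral(a/cos(a), a)
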